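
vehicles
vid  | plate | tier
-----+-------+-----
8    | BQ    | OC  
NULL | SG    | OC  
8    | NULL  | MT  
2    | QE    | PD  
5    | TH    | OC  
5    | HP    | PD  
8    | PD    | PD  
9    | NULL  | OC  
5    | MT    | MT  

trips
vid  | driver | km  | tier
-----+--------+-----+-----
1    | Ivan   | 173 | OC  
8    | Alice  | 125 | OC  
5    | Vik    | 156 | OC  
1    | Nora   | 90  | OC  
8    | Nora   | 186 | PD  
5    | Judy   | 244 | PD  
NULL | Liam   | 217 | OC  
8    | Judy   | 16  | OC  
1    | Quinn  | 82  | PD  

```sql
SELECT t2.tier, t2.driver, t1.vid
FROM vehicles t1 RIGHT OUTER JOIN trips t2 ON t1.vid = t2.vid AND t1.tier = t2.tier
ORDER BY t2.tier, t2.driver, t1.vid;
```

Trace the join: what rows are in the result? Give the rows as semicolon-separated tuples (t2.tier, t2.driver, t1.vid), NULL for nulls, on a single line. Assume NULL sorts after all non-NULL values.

(OC, Alice, 8); (OC, Ivan, NULL); (OC, Judy, 8); (OC, Liam, NULL); (OC, Nora, NULL); (OC, Vik, 5); (PD, Judy, 5); (PD, Nora, 8); (PD, Quinn, NULL)

RIGHT JOIN keeps every row from `trips`; unmatched rows get NULL for `vehicles`'s columns.
Matching on t1.vid = t2.vid AND t1.tier = t2.tier. A NULL in a compared column never satisfies the condition.
- t1[0] vid=8, tier=OC → 2 match(es) in t2 → 2 row(s).
- t1[1] vid=NULL, tier=OC → no match.
- t1[2] vid=8, tier=MT → no match.
- t1[3] vid=2, tier=PD → no match.
- t1[4] vid=5, tier=OC → 1 match(es) in t2 → 1 row(s).
- t1[5] vid=5, tier=PD → 1 match(es) in t2 → 1 row(s).
- t1[6] vid=8, tier=PD → 1 match(es) in t2 → 1 row(s).
- t1[7] vid=9, tier=OC → no match.
- t1[8] vid=5, tier=MT → no match.
- 4 t2 row(s) had no t1 match → kept, t1 columns NULL.
After projecting and ordering:
t2.tier | t2.driver | t1.vid
OC | Alice | 8
OC | Ivan | NULL
OC | Judy | 8
OC | Liam | NULL
OC | Nora | NULL
OC | Vik | 5
PD | Judy | 5
PD | Nora | 8
PD | Quinn | NULL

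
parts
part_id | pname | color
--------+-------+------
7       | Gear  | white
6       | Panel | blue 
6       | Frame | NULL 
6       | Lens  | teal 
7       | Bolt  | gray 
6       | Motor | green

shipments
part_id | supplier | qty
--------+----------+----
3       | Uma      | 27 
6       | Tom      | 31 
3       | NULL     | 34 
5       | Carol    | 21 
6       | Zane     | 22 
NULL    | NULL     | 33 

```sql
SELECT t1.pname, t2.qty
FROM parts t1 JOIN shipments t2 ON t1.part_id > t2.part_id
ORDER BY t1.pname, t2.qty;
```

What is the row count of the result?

INNER JOIN keeps only pairs where the ON condition holds.
Matching on t1.part_id > t2.part_id. A NULL in a compared column never satisfies the condition.
Matched pairs: 22.
Total: 22 rows.

22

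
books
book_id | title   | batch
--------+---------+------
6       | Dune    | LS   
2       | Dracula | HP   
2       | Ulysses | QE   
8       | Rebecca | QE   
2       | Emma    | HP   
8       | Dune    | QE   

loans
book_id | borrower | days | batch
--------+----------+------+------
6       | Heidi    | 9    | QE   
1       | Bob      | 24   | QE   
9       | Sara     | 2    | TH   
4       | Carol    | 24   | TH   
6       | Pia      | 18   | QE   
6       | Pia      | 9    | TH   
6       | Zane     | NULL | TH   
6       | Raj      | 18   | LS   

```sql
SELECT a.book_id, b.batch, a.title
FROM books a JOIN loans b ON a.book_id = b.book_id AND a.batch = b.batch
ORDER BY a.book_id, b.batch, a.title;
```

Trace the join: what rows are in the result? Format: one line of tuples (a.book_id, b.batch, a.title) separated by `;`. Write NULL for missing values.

INNER JOIN keeps only pairs where the ON condition holds.
Matching on a.book_id = b.book_id AND a.batch = b.batch.
Matched pairs: 1.

(6, LS, Dune)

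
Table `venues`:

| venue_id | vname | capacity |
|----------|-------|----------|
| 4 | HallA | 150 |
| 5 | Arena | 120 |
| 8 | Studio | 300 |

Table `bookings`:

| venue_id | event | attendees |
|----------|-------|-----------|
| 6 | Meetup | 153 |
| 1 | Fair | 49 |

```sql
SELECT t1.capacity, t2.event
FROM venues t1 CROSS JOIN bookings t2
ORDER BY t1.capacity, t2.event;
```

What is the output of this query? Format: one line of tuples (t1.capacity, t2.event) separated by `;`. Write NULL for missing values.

CROSS JOIN pairs every row of `venues` with every row of `bookings`: 3 × 2 = 6 rows.
After projecting and ordering:
t1.capacity | t2.event
120 | Fair
120 | Meetup
150 | Fair
150 | Meetup
300 | Fair
300 | Meetup

(120, Fair); (120, Meetup); (150, Fair); (150, Meetup); (300, Fair); (300, Meetup)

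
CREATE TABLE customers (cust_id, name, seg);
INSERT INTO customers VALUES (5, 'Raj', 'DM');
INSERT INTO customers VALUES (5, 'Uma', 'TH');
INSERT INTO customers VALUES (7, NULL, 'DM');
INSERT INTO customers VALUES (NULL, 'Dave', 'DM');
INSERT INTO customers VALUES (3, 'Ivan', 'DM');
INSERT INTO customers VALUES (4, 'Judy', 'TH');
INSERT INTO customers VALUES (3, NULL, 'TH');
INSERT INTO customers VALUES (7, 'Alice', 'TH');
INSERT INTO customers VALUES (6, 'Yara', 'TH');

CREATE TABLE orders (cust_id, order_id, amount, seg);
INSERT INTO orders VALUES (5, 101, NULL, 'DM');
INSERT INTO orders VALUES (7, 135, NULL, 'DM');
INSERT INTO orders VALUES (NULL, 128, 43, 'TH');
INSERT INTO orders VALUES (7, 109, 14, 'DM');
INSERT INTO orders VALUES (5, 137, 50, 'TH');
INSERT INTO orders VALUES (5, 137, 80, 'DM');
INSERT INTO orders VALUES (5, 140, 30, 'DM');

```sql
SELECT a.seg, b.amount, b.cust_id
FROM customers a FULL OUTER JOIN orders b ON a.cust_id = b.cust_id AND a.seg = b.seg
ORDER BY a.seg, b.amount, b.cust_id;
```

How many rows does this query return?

13

FULL OUTER JOIN keeps every row from both sides; unmatched rows get NULL for the other side's columns.
Matching on a.cust_id = b.cust_id AND a.seg = b.seg. A NULL in a compared column never satisfies the condition.
- a (cust_id=5, seg=DM) pairs with 3 row(s) of b.
- a (cust_id=5, seg=TH) pairs with 1 row(s) of b.
- a (cust_id=7, seg=DM) pairs with 2 row(s) of b.
- a (cust_id=NULL, seg=DM) has no partner → padded with NULL.
- a (cust_id=3, seg=DM) has no partner → padded with NULL.
- a (cust_id=4, seg=TH) has no partner → padded with NULL.
- a (cust_id=3, seg=TH) has no partner → padded with NULL.
- a (cust_id=7, seg=TH) has no partner → padded with NULL.
- a (cust_id=6, seg=TH) has no partner → padded with NULL.
- 1 b row(s) had no a match → kept, a columns NULL.
Total: 6 matched + 7 padded = 13 rows.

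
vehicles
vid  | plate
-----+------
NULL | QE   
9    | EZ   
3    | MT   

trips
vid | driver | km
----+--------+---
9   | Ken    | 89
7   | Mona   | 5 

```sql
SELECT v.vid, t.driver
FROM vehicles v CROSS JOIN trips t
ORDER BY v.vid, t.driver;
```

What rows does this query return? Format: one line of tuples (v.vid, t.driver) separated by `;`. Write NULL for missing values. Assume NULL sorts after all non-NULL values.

(3, Ken); (3, Mona); (9, Ken); (9, Mona); (NULL, Ken); (NULL, Mona)

CROSS JOIN pairs every row of `vehicles` with every row of `trips`: 3 × 2 = 6 rows.
After projecting and ordering:
v.vid | t.driver
3 | Ken
3 | Mona
9 | Ken
9 | Mona
NULL | Ken
NULL | Mona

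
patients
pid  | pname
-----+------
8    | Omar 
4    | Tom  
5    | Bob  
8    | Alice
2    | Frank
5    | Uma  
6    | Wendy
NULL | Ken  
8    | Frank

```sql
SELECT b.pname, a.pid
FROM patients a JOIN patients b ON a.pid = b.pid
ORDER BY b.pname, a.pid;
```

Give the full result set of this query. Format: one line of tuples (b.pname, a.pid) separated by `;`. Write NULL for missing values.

INNER JOIN keeps only pairs where the ON condition holds.
Matching on a.pid = b.pid. A NULL in a compared column never satisfies the condition.
- pid=8: 3 matching b row(s), so 3 row(s) emitted.
- pid=4: 1 matching b row(s), so 1 row(s) emitted.
- pid=5: 2 matching b row(s), so 2 row(s) emitted.
- pid=8: 3 matching b row(s), so 3 row(s) emitted.
- pid=2: 1 matching b row(s), so 1 row(s) emitted.
- pid=5: 2 matching b row(s), so 2 row(s) emitted.
- pid=6: 1 matching b row(s), so 1 row(s) emitted.
- pid=NULL: no matching b row, dropped.
- pid=8: 3 matching b row(s), so 3 row(s) emitted.

(Alice, 8); (Alice, 8); (Alice, 8); (Bob, 5); (Bob, 5); (Frank, 2); (Frank, 8); (Frank, 8); (Frank, 8); (Omar, 8); (Omar, 8); (Omar, 8); (Tom, 4); (Uma, 5); (Uma, 5); (Wendy, 6)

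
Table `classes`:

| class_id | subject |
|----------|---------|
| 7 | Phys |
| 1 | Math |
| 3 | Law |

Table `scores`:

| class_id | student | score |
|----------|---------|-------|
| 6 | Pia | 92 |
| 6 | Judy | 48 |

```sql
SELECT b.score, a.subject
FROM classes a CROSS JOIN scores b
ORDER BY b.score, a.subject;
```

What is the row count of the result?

CROSS JOIN pairs every row of `classes` with every row of `scores`: 3 × 2 = 6 rows.

6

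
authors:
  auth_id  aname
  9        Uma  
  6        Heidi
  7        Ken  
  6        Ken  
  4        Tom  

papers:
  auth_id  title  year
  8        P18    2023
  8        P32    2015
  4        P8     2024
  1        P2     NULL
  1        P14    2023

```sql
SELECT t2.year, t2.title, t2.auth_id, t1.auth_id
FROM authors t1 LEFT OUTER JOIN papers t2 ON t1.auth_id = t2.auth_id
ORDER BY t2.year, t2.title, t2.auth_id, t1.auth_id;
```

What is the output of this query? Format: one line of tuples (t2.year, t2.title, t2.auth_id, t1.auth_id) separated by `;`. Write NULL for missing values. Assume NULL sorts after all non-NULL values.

(2024, P8, 4, 4); (NULL, NULL, NULL, 6); (NULL, NULL, NULL, 6); (NULL, NULL, NULL, 7); (NULL, NULL, NULL, 9)

LEFT JOIN keeps every row from `authors`; unmatched rows get NULL for `papers`'s columns.
Matching on t1.auth_id = t2.auth_id.
- t1 (auth_id=9) has no partner → padded with NULL.
- t1 (auth_id=6) has no partner → padded with NULL.
- t1 (auth_id=7) has no partner → padded with NULL.
- t1 (auth_id=6) has no partner → padded with NULL.
- t1 (auth_id=4) pairs with 1 row(s) of t2.
After projecting and ordering:
t2.year | t2.title | t2.auth_id | t1.auth_id
2024 | P8 | 4 | 4
NULL | NULL | NULL | 6
NULL | NULL | NULL | 6
NULL | NULL | NULL | 7
NULL | NULL | NULL | 9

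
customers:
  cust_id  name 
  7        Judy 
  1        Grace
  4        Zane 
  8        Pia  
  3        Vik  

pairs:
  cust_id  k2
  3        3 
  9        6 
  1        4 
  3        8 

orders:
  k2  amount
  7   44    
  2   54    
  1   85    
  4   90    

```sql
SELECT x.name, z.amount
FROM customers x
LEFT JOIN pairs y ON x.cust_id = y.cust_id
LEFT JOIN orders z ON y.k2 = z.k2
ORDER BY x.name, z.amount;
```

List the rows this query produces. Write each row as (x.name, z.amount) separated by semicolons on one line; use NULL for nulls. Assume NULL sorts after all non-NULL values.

Step 1 — x LEFT JOIN y on cust_id → 6 row(s).
Then LEFT JOIN `orders z` on k2: each of those 6 rows is kept; rows whose y.k2 has no match in z get NULL for z's columns.

(Grace, 90); (Judy, NULL); (Pia, NULL); (Vik, NULL); (Vik, NULL); (Zane, NULL)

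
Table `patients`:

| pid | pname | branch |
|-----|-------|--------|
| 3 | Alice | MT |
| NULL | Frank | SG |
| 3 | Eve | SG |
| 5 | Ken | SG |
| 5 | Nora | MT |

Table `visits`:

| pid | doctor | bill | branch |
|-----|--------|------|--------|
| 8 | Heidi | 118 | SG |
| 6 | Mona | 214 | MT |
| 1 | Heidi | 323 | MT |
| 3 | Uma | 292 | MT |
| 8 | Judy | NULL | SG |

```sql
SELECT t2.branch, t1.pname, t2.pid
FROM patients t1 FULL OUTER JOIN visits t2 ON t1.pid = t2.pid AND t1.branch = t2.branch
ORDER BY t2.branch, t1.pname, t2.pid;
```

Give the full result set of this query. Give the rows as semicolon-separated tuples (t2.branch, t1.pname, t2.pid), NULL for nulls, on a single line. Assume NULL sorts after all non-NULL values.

(MT, Alice, 3); (MT, NULL, 1); (MT, NULL, 6); (SG, NULL, 8); (SG, NULL, 8); (NULL, Eve, NULL); (NULL, Frank, NULL); (NULL, Ken, NULL); (NULL, Nora, NULL)

FULL OUTER JOIN keeps every row from both sides; unmatched rows get NULL for the other side's columns.
Matching on t1.pid = t2.pid AND t1.branch = t2.branch. A NULL in a compared column never satisfies the condition.
- t1 row (pid=3, branch=MT): matches 1 t2 row(s) → 1 output row(s).
- t1 row (pid=NULL, branch=SG): no match → kept, t2 columns NULL.
- t1 row (pid=3, branch=SG): no match → kept, t2 columns NULL.
- t1 row (pid=5, branch=SG): no match → kept, t2 columns NULL.
- t1 row (pid=5, branch=MT): no match → kept, t2 columns NULL.
- 4 t2 row(s) had no t1 match → kept, t1 columns NULL.
After projecting and ordering:
t2.branch | t1.pname | t2.pid
MT | Alice | 3
MT | NULL | 1
MT | NULL | 6
SG | NULL | 8
SG | NULL | 8
NULL | Eve | NULL
NULL | Frank | NULL
NULL | Ken | NULL
NULL | Nora | NULL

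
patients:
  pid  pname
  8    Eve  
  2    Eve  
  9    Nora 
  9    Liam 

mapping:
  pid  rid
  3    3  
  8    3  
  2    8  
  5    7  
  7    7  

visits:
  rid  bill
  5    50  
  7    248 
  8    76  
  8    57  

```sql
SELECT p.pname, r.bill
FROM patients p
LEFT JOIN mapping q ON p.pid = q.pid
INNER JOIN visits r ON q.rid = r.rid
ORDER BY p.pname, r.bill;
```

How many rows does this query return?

Evaluate left to right. First `patients p LEFT JOIN mapping q` on pid: 4 row(s).
Then INNER JOIN `visits r` on rid: keep only rows whose q.rid appears in r.
Result: 2 row(s).

2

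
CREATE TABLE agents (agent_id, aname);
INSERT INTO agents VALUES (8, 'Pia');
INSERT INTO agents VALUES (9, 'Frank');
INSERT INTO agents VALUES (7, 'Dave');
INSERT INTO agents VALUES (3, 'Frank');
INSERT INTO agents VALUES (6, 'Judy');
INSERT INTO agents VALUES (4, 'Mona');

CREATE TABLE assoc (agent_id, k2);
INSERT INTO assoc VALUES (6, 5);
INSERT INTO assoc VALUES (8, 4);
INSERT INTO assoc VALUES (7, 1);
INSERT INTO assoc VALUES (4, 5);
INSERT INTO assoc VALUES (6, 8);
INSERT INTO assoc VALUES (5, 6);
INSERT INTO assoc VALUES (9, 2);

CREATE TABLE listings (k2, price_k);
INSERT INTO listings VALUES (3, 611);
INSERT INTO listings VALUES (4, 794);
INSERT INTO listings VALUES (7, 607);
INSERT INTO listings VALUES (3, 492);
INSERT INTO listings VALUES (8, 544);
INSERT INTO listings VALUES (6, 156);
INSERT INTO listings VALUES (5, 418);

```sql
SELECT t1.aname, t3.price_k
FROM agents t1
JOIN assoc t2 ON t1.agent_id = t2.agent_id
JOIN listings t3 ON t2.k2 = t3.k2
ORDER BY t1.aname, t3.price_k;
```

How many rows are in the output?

Evaluate left to right. First `agents t1 INNER JOIN assoc t2` on agent_id: 6 row(s).
Then INNER JOIN `listings t3` on k2: keep only rows whose t2.k2 appears in t3.
Result: 4 row(s).

4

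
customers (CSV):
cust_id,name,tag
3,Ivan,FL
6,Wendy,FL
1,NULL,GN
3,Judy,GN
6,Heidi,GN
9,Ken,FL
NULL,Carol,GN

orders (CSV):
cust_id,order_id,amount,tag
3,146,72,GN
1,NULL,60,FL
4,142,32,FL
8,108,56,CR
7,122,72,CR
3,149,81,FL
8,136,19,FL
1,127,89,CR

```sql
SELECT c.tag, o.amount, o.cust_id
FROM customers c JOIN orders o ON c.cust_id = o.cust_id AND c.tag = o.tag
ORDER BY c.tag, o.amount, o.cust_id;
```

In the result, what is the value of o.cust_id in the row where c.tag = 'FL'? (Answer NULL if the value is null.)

3

INNER JOIN keeps only pairs where the ON condition holds.
Matching on c.cust_id = o.cust_id AND c.tag = o.tag. A NULL in a compared column never satisfies the condition.
- cust_id=3, tag=FL: 1 matching o row(s), so 1 row(s) emitted.
- cust_id=6, tag=FL: no matching o row, dropped.
- cust_id=1, tag=GN: no matching o row, dropped.
- cust_id=3, tag=GN: 1 matching o row(s), so 1 row(s) emitted.
- cust_id=6, tag=GN: no matching o row, dropped.
- cust_id=9, tag=FL: no matching o row, dropped.
- cust_id=NULL, tag=GN: no matching o row, dropped.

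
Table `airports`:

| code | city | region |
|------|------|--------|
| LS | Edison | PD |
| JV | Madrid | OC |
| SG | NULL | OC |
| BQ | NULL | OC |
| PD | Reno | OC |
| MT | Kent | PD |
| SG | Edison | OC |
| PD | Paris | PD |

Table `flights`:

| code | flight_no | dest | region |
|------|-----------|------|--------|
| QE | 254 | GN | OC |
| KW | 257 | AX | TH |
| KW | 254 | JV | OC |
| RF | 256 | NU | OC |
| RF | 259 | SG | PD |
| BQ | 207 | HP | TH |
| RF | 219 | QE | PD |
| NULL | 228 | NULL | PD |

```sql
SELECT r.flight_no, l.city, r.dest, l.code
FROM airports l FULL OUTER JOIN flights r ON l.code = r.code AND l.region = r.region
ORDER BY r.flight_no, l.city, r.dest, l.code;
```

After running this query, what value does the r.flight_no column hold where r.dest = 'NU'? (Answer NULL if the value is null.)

256

FULL OUTER JOIN keeps every row from both sides; unmatched rows get NULL for the other side's columns.
Matching on l.code = r.code AND l.region = r.region. A NULL in a compared column never satisfies the condition.
- l[0] code=LS, region=PD → no match; kept with NULLs on the r side.
- l[1] code=JV, region=OC → no match; kept with NULLs on the r side.
- l[2] code=SG, region=OC → no match; kept with NULLs on the r side.
- l[3] code=BQ, region=OC → no match; kept with NULLs on the r side.
- l[4] code=PD, region=OC → no match; kept with NULLs on the r side.
- l[5] code=MT, region=PD → no match; kept with NULLs on the r side.
- l[6] code=SG, region=OC → no match; kept with NULLs on the r side.
- l[7] code=PD, region=PD → no match; kept with NULLs on the r side.
- plus 8 unmatched r row(s), each kept with NULL l columns.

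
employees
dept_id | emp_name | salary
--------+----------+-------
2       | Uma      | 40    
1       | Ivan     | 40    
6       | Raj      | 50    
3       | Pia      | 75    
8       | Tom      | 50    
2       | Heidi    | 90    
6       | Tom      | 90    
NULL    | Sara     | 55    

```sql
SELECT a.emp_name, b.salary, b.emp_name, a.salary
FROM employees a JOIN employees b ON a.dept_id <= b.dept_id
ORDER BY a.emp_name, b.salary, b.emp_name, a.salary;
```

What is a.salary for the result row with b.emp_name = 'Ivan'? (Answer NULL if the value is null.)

INNER JOIN keeps only pairs where the ON condition holds.
Matching on a.dept_id <= b.dept_id. A NULL in a compared column never satisfies the condition.
Matched pairs: 30.

40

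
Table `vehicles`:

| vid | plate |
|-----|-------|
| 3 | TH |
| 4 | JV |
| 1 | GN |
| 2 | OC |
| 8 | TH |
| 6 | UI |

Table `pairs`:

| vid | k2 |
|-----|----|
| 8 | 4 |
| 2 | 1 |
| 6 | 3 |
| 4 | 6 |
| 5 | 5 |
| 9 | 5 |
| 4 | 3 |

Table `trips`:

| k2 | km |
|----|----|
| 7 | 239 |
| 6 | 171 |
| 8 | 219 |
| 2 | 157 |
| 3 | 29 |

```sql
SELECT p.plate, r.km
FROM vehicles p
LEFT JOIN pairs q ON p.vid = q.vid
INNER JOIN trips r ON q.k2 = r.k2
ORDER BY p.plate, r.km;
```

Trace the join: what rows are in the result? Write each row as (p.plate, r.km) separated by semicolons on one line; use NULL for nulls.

Joins associate left-to-right: vehicles LEFT JOIN pairs on vid gives 7 intermediate row(s).
Then INNER JOIN `trips r` on k2: keep only rows whose q.k2 appears in r.

(JV, 29); (JV, 171); (UI, 29)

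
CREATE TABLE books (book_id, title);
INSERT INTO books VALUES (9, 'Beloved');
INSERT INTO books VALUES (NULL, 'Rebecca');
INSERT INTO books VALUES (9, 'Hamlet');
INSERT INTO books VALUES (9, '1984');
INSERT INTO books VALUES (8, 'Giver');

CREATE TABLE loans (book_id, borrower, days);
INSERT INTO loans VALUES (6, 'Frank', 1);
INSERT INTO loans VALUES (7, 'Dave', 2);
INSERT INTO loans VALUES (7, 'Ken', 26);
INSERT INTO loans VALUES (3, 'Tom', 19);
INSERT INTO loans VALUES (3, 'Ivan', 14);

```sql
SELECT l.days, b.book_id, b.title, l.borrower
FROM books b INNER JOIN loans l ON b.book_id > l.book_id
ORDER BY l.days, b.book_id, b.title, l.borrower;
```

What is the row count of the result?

INNER JOIN keeps only pairs where the ON condition holds.
Matching on b.book_id > l.book_id. A NULL in a compared column never satisfies the condition.
- book_id=9: 5 matching l row(s), so 5 row(s) emitted.
- book_id=NULL: no matching l row, dropped.
- book_id=9: 5 matching l row(s), so 5 row(s) emitted.
- book_id=9: 5 matching l row(s), so 5 row(s) emitted.
- book_id=8: 5 matching l row(s), so 5 row(s) emitted.
Total: 20 rows.

20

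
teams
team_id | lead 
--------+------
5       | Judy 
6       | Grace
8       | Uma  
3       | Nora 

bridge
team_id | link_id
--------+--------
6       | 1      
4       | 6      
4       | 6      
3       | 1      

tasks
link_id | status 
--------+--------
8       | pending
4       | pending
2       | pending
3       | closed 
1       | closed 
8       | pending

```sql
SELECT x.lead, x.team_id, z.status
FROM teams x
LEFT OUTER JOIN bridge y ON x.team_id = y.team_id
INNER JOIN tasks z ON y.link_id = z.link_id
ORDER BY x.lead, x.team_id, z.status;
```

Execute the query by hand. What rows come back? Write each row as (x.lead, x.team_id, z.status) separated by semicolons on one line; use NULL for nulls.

(Grace, 6, closed); (Nora, 3, closed)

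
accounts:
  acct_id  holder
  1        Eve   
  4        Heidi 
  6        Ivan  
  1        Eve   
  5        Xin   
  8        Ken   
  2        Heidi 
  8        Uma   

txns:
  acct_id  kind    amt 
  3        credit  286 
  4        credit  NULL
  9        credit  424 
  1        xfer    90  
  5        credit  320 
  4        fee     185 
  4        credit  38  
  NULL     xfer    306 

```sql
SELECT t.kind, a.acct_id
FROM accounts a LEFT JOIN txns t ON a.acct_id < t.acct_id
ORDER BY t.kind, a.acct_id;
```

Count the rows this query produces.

24

LEFT JOIN keeps every row from `accounts`; unmatched rows get NULL for `txns`'s columns.
Matching on a.acct_id < t.acct_id. A NULL in a compared column never satisfies the condition.
- a[0] acct_id=1 → 6 match(es) in t → 6 row(s).
- a[1] acct_id=4 → 2 match(es) in t → 2 row(s).
- a[2] acct_id=6 → 1 match(es) in t → 1 row(s).
- a[3] acct_id=1 → 6 match(es) in t → 6 row(s).
- a[4] acct_id=5 → 1 match(es) in t → 1 row(s).
- a[5] acct_id=8 → 1 match(es) in t → 1 row(s).
- a[6] acct_id=2 → 6 match(es) in t → 6 row(s).
- a[7] acct_id=8 → 1 match(es) in t → 1 row(s).
Total: 24 rows.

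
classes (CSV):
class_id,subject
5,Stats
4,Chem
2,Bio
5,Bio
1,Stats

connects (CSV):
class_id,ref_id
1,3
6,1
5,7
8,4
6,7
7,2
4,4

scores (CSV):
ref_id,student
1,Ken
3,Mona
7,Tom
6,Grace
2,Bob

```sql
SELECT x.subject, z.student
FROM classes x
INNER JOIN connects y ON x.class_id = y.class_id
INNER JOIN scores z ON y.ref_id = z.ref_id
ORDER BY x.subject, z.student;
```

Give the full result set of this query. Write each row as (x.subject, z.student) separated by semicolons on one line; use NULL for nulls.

(Bio, Tom); (Stats, Mona); (Stats, Tom)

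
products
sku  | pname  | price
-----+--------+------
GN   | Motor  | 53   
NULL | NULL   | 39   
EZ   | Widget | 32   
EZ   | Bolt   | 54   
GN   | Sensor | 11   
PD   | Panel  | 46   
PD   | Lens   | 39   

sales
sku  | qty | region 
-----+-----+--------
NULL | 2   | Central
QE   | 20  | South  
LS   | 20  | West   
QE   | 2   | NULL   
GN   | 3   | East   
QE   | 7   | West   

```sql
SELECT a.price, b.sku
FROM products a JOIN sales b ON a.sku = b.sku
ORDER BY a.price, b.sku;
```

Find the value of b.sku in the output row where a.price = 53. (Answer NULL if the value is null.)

GN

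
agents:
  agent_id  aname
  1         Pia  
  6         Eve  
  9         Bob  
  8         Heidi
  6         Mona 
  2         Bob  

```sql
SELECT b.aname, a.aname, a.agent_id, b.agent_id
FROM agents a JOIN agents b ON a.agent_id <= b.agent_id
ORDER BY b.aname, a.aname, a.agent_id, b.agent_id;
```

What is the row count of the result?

INNER JOIN keeps only pairs where the ON condition holds.
Matching on a.agent_id <= b.agent_id.
- agent_id=1: 6 matching b row(s), so 6 row(s) emitted.
- agent_id=6: 4 matching b row(s), so 4 row(s) emitted.
- agent_id=9: 1 matching b row(s), so 1 row(s) emitted.
- agent_id=8: 2 matching b row(s), so 2 row(s) emitted.
- agent_id=6: 4 matching b row(s), so 4 row(s) emitted.
- agent_id=2: 5 matching b row(s), so 5 row(s) emitted.
Total: 22 rows.

22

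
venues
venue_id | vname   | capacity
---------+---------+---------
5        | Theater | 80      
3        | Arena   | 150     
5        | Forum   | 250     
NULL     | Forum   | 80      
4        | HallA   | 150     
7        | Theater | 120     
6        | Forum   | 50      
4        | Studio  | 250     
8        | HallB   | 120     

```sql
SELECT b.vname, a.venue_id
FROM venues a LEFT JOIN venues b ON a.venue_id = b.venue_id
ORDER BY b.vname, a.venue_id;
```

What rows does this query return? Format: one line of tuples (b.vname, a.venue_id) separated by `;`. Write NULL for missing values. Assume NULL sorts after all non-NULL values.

(Arena, 3); (Forum, 5); (Forum, 5); (Forum, 6); (HallA, 4); (HallA, 4); (HallB, 8); (Studio, 4); (Studio, 4); (Theater, 5); (Theater, 5); (Theater, 7); (NULL, NULL)

LEFT JOIN keeps every row from `venues a`; unmatched rows get NULL for `venues b`'s columns.
Matching on a.venue_id = b.venue_id. A NULL in a compared column never satisfies the condition.
Matched pairs: 12; unmatched a rows kept: 1.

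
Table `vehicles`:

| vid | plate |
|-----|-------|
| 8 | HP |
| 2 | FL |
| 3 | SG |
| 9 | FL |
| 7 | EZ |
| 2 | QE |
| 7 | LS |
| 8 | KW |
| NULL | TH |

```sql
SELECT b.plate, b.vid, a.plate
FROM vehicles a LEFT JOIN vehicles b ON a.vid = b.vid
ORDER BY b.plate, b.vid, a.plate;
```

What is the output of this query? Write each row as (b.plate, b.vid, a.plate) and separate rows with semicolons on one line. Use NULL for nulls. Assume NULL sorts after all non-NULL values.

(EZ, 7, EZ); (EZ, 7, LS); (FL, 2, FL); (FL, 2, QE); (FL, 9, FL); (HP, 8, HP); (HP, 8, KW); (KW, 8, HP); (KW, 8, KW); (LS, 7, EZ); (LS, 7, LS); (QE, 2, FL); (QE, 2, QE); (SG, 3, SG); (NULL, NULL, TH)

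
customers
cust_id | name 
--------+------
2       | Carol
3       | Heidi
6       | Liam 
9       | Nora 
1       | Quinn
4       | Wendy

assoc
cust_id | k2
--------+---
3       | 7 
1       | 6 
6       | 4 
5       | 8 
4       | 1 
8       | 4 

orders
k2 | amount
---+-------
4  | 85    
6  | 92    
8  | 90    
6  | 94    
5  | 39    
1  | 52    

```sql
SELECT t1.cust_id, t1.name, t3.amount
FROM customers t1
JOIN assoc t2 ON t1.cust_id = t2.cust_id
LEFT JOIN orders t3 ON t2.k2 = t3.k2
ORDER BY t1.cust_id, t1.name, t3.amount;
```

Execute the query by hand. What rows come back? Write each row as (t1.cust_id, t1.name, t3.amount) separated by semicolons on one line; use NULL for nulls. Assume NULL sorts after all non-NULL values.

(1, Quinn, 92); (1, Quinn, 94); (3, Heidi, NULL); (4, Wendy, 52); (6, Liam, 85)

Joins associate left-to-right: customers INNER JOIN assoc on cust_id gives 4 intermediate row(s).
Then LEFT JOIN `orders t3` on k2: each of those 4 rows is kept; rows whose t2.k2 has no match in t3 get NULL for t3's columns.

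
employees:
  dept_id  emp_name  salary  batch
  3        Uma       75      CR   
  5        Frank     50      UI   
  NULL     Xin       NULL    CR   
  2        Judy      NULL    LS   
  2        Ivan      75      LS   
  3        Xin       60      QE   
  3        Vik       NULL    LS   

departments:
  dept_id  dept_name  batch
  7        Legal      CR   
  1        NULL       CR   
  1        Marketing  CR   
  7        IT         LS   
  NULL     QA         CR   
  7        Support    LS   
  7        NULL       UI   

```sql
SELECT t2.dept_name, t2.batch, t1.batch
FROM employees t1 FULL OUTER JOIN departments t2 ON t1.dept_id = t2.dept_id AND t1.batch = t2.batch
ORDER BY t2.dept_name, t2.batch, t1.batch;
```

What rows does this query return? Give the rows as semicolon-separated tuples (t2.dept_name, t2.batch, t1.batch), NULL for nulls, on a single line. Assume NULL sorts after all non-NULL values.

FULL OUTER JOIN keeps every row from both sides; unmatched rows get NULL for the other side's columns.
Matching on t1.dept_id = t2.dept_id AND t1.batch = t2.batch. A NULL in a compared column never satisfies the condition.
Matched pairs: 0; unmatched t1 rows kept: 7; unmatched t2 rows kept: 7.

(IT, LS, NULL); (Legal, CR, NULL); (Marketing, CR, NULL); (QA, CR, NULL); (Support, LS, NULL); (NULL, CR, NULL); (NULL, UI, NULL); (NULL, NULL, CR); (NULL, NULL, CR); (NULL, NULL, LS); (NULL, NULL, LS); (NULL, NULL, LS); (NULL, NULL, QE); (NULL, NULL, UI)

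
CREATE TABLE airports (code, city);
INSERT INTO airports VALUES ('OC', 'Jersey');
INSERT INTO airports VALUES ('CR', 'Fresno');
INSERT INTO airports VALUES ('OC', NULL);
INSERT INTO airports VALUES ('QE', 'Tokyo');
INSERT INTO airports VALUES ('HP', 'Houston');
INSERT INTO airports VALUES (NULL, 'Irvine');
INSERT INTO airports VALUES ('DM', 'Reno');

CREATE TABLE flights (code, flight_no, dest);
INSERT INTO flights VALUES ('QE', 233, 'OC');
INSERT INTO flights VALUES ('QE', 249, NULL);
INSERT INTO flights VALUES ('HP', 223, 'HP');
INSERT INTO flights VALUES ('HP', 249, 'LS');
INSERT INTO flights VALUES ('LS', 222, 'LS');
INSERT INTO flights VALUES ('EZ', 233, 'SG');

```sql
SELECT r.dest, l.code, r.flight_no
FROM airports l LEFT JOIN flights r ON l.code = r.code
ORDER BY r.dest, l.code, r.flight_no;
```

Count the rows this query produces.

9

LEFT JOIN keeps every row from `airports`; unmatched rows get NULL for `flights`'s columns.
Matching on l.code = r.code. A NULL in a compared column never satisfies the condition.
- l row (code=OC): no match → kept, r columns NULL.
- l row (code=CR): no match → kept, r columns NULL.
- l row (code=OC): no match → kept, r columns NULL.
- l row (code=QE): matches 2 r row(s) → 2 output row(s).
- l row (code=HP): matches 2 r row(s) → 2 output row(s).
- l row (code=NULL): no match → kept, r columns NULL.
- l row (code=DM): no match → kept, r columns NULL.
Total: 4 matched + 5 padded = 9 rows.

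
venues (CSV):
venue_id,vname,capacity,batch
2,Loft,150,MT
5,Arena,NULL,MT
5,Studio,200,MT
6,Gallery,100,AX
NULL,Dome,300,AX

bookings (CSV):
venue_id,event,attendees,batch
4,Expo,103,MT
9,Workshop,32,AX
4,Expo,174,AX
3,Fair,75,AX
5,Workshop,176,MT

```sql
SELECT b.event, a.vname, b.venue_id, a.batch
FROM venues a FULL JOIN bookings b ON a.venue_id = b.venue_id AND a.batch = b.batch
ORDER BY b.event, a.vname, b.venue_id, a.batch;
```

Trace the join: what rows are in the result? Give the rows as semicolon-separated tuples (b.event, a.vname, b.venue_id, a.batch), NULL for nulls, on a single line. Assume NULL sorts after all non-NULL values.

(Expo, NULL, 4, NULL); (Expo, NULL, 4, NULL); (Fair, NULL, 3, NULL); (Workshop, Arena, 5, MT); (Workshop, Studio, 5, MT); (Workshop, NULL, 9, NULL); (NULL, Dome, NULL, AX); (NULL, Gallery, NULL, AX); (NULL, Loft, NULL, MT)

FULL OUTER JOIN keeps every row from both sides; unmatched rows get NULL for the other side's columns.
Matching on a.venue_id = b.venue_id AND a.batch = b.batch. A NULL in a compared column never satisfies the condition.
- a (venue_id=2, batch=MT) has no partner → padded with NULL.
- a (venue_id=5, batch=MT) pairs with 1 row(s) of b.
- a (venue_id=5, batch=MT) pairs with 1 row(s) of b.
- a (venue_id=6, batch=AX) has no partner → padded with NULL.
- a (venue_id=NULL, batch=AX) has no partner → padded with NULL.
- plus 4 unmatched b row(s), each kept with NULL a columns.
After projecting and ordering:
b.event | a.vname | b.venue_id | a.batch
Expo | NULL | 4 | NULL
Expo | NULL | 4 | NULL
Fair | NULL | 3 | NULL
Workshop | Arena | 5 | MT
Workshop | Studio | 5 | MT
Workshop | NULL | 9 | NULL
NULL | Dome | NULL | AX
NULL | Gallery | NULL | AX
NULL | Loft | NULL | MT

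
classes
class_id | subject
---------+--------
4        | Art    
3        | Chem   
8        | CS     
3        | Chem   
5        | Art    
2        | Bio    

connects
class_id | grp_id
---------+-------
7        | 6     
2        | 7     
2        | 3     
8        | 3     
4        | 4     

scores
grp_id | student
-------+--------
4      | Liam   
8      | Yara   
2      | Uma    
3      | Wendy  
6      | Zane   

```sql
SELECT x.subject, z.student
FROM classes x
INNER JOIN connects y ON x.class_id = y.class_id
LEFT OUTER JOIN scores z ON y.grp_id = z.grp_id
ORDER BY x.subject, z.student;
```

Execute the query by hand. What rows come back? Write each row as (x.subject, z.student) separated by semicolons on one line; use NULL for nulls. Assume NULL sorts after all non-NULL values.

(Art, Liam); (Bio, Wendy); (Bio, NULL); (CS, Wendy)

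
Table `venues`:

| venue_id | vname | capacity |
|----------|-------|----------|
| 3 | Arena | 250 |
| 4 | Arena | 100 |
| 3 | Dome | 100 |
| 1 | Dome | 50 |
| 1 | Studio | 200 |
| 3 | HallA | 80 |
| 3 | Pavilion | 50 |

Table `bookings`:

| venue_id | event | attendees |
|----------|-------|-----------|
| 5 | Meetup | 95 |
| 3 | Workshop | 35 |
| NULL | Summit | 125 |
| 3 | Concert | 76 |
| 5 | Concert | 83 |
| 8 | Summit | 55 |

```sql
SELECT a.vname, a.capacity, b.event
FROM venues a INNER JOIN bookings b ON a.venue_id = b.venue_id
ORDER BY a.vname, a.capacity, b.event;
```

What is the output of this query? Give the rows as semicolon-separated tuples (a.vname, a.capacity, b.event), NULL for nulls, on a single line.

INNER JOIN keeps only pairs where the ON condition holds.
Matching on a.venue_id = b.venue_id. A NULL in a compared column never satisfies the condition.
- a (venue_id=3) pairs with 2 row(s) of b.
- a (venue_id=4) has no partner → excluded.
- a (venue_id=3) pairs with 2 row(s) of b.
- a (venue_id=1) has no partner → excluded.
- a (venue_id=1) has no partner → excluded.
- a (venue_id=3) pairs with 2 row(s) of b.
- a (venue_id=3) pairs with 2 row(s) of b.
After projecting and ordering:
a.vname | a.capacity | b.event
Arena | 250 | Concert
Arena | 250 | Workshop
Dome | 100 | Concert
Dome | 100 | Workshop
HallA | 80 | Concert
HallA | 80 | Workshop
Pavilion | 50 | Concert
Pavilion | 50 | Workshop

(Arena, 250, Concert); (Arena, 250, Workshop); (Dome, 100, Concert); (Dome, 100, Workshop); (HallA, 80, Concert); (HallA, 80, Workshop); (Pavilion, 50, Concert); (Pavilion, 50, Workshop)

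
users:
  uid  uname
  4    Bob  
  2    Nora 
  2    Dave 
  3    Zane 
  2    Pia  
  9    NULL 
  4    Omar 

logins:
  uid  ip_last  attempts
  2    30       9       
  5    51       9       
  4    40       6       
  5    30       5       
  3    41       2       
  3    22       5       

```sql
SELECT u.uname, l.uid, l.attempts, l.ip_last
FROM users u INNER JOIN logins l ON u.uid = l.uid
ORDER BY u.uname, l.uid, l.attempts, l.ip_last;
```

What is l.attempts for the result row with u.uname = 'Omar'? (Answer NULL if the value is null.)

INNER JOIN keeps only pairs where the ON condition holds.
Matching on u.uid = l.uid.
- u (uid=4) pairs with 1 row(s) of l.
- u (uid=2) pairs with 1 row(s) of l.
- u (uid=2) pairs with 1 row(s) of l.
- u (uid=3) pairs with 2 row(s) of l.
- u (uid=2) pairs with 1 row(s) of l.
- u (uid=9) has no partner → excluded.
- u (uid=4) pairs with 1 row(s) of l.

6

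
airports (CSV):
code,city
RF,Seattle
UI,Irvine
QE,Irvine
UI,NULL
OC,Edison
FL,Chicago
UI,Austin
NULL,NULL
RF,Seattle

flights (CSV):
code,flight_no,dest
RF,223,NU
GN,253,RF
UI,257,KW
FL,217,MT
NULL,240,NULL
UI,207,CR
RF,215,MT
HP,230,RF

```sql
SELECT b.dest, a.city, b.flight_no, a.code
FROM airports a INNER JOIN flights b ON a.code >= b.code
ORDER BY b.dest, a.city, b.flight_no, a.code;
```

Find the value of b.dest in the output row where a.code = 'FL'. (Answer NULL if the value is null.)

MT

INNER JOIN keeps only pairs where the ON condition holds.
Matching on a.code >= b.code. A NULL in a compared column never satisfies the condition.
- a row (code=RF): matches 5 b row(s) → 5 output row(s).
- a row (code=UI): matches 7 b row(s) → 7 output row(s).
- a row (code=QE): matches 3 b row(s) → 3 output row(s).
- a row (code=UI): matches 7 b row(s) → 7 output row(s).
- a row (code=OC): matches 3 b row(s) → 3 output row(s).
- a row (code=FL): matches 1 b row(s) → 1 output row(s).
- a row (code=UI): matches 7 b row(s) → 7 output row(s).
- a row (code=NULL): no match → dropped.
- a row (code=RF): matches 5 b row(s) → 5 output row(s).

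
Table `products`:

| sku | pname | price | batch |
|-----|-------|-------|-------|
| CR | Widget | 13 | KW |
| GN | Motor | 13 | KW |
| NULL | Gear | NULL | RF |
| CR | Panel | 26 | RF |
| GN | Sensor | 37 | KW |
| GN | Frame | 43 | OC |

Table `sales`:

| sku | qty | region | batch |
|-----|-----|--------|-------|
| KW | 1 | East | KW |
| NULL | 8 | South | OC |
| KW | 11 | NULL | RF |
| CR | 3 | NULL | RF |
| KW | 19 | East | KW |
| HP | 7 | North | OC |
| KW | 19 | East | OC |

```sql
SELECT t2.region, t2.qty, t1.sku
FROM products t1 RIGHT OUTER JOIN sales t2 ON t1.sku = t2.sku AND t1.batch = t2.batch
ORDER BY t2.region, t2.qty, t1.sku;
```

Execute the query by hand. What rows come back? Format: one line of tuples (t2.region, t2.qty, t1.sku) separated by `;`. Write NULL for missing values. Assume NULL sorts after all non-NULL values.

(East, 1, NULL); (East, 19, NULL); (East, 19, NULL); (North, 7, NULL); (South, 8, NULL); (NULL, 3, CR); (NULL, 11, NULL)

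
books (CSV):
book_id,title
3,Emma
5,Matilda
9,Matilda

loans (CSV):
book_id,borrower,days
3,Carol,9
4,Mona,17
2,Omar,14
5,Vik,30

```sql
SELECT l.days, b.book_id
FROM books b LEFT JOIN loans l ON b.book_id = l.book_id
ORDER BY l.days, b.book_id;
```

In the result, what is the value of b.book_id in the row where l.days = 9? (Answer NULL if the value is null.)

3

LEFT JOIN keeps every row from `books`; unmatched rows get NULL for `loans`'s columns.
Matching on b.book_id = l.book_id.
- b[0] book_id=3 → 1 match(es) in l → 1 row(s).
- b[1] book_id=5 → 1 match(es) in l → 1 row(s).
- b[2] book_id=9 → no match; kept with NULLs on the l side.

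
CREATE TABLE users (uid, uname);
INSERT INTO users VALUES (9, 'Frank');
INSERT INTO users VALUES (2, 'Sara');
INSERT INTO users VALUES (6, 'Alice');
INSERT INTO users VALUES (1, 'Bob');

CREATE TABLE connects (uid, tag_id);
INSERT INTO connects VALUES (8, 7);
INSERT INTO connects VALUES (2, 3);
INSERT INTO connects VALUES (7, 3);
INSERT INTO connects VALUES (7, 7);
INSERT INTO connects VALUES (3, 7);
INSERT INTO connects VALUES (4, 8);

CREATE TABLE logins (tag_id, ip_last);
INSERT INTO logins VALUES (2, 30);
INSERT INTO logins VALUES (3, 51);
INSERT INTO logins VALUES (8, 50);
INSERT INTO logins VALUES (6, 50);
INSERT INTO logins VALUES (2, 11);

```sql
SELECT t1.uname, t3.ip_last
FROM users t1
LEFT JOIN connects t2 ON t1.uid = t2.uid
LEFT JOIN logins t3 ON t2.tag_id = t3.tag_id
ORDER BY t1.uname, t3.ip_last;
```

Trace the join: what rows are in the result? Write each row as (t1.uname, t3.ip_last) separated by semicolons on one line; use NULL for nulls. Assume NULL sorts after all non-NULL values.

(Alice, NULL); (Bob, NULL); (Frank, NULL); (Sara, 51)

Joins associate left-to-right: users LEFT JOIN connects on uid gives 4 intermediate row(s).
Then LEFT JOIN `logins t3` on tag_id: each of those 4 rows is kept; rows whose t2.tag_id has no match in t3 get NULL for t3's columns.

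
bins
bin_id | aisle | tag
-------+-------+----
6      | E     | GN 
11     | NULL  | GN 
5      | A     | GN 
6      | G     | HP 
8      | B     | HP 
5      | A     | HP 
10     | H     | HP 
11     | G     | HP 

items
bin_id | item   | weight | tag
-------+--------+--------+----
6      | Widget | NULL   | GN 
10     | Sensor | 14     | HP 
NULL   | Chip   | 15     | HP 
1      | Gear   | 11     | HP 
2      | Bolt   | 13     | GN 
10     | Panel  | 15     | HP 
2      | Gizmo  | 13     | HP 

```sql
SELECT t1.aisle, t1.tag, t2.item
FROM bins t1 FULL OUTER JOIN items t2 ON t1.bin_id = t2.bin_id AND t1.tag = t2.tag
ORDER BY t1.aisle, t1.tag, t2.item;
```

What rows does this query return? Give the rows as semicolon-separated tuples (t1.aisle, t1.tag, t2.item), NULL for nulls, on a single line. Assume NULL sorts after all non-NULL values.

FULL OUTER JOIN keeps every row from both sides; unmatched rows get NULL for the other side's columns.
Matching on t1.bin_id = t2.bin_id AND t1.tag = t2.tag. A NULL in a compared column never satisfies the condition.
- t1 (bin_id=6, tag=GN) pairs with 1 row(s) of t2.
- t1 (bin_id=11, tag=GN) has no partner → padded with NULL.
- t1 (bin_id=5, tag=GN) has no partner → padded with NULL.
- t1 (bin_id=6, tag=HP) has no partner → padded with NULL.
- t1 (bin_id=8, tag=HP) has no partner → padded with NULL.
- t1 (bin_id=5, tag=HP) has no partner → padded with NULL.
- t1 (bin_id=10, tag=HP) pairs with 2 row(s) of t2.
- t1 (bin_id=11, tag=HP) has no partner → padded with NULL.
- plus 4 unmatched t2 row(s), each kept with NULL t1 columns.

(A, GN, NULL); (A, HP, NULL); (B, HP, NULL); (E, GN, Widget); (G, HP, NULL); (G, HP, NULL); (H, HP, Panel); (H, HP, Sensor); (NULL, GN, NULL); (NULL, NULL, Bolt); (NULL, NULL, Chip); (NULL, NULL, Gear); (NULL, NULL, Gizmo)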